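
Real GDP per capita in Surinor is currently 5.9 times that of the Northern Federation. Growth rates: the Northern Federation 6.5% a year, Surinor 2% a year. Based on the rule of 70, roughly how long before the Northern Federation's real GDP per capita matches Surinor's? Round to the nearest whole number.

the Northern Federation gains on Surinor at 6.5% − 2% = 4.5 points a year.
At that relative rate the gap halves every 70/4.5 ≈ 15.56 years.
A 5.9 times gap takes log₂(5.9) ≈ 2.56 halvings to close: 2.56 × 15.56 ≈ 40 years.

approximately 40 years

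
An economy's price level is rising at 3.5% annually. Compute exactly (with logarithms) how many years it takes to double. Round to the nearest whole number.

t = ln(2) / ln(1 + 0.035) = 0.6931 / 0.034401 ≈ 20.15.
≈ 20 years.

20 years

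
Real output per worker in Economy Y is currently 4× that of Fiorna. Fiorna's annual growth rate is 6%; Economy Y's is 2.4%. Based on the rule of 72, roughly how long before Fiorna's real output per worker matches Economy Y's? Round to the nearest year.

about 40 years

The growth-rate gap is 6% − 2.4% = 3.6 percentage points.
So the ratio between them halves every 72/3.6 ≈ 20.00 years.
A 4× gap closes after 2 halvings: 2 × 20.00 ≈ 40 years.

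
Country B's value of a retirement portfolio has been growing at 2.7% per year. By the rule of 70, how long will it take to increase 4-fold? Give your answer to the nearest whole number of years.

≈ 52 years

One doubling takes 70/2.7 = 25.93 years.
Getting to 4× needs 2 doublings: 2 × 25.93 ≈ 52 years.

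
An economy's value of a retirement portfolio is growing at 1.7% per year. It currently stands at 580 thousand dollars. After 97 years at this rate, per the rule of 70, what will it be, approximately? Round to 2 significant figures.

approximately 3000 thousand dollars

Doubling time ≈ 70/1.7 = 41.18 years.
97 years is 97/41.18 ≈ 2.36 doublings, a factor of 2^2.36 ≈ 5.13.
580 × 5.13 ≈ 3000 thousand dollars.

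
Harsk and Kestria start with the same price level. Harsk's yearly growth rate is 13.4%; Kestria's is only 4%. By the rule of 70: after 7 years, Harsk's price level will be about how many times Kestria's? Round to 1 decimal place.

Rate gap = 13.4% − 4% = 9.4 points.
The ratio doubles every 70/9.4 ≈ 7.45 years.
7/7.45 ≈ 0.94 doublings → ratio ≈ 2^0.94 ≈ 1.9.

approximately 1.9 times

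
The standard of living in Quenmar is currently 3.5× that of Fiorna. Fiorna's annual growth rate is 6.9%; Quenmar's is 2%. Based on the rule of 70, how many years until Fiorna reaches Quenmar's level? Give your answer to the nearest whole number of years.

around 26 years

The growth-rate gap is 6.9% − 2% = 4.9 percentage points.
So the ratio between them halves every 70/4.9 ≈ 14.29 years.
A 3.5× gap takes log₂(3.5) ≈ 1.81 halvings to close: 1.81 × 14.29 ≈ 26 years.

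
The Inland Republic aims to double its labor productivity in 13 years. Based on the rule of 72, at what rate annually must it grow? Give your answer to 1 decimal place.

roughly 5.5%

72 / 13 ≈ 5.54, so about 5.5% annually.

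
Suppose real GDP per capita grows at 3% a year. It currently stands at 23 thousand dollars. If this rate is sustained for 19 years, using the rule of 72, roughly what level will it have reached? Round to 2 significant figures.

around 40 thousand dollars

Doubling time ≈ 72/3 = 24.00 years.
19 years is 19/24.00 ≈ 0.79 doublings, a factor of 2^0.79 ≈ 1.73.
23 × 1.73 ≈ 40 thousand dollars.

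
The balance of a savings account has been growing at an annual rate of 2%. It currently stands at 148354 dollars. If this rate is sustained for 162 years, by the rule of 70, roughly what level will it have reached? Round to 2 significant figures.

around 3700000 dollars

It doubles every 70/2 ≈ 35.00 years, so 162 years is 4.63 doublings.
2^4.63 ≈ 24.76; 148354 × 24.76 ≈ 3700000 dollars.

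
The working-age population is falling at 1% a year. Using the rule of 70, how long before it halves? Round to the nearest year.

The rule works in reverse for decay: 70/1 ≈ 70.00 years to halve.

≈ 70 years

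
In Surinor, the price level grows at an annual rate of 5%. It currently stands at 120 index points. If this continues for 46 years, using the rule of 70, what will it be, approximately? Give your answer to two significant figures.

Doubling time ≈ 70/5 = 14.00 years.
46 years is 46/14.00 ≈ 3.29 doublings, a factor of 2^3.29 ≈ 9.78.
120 × 9.78 ≈ 1200 index points.

approximately 1200 index points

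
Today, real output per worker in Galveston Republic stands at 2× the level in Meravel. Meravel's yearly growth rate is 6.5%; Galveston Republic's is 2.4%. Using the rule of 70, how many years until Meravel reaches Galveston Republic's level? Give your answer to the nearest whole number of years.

roughly 17 years

Meravel gains on Galveston Republic at 6.5% − 2.4% = 4.1 points a year.
At that relative rate the gap halves every 70/4.1 ≈ 17.07 years.
A 2× gap closes after 1 halving: 1 × 17.07 ≈ 17 years.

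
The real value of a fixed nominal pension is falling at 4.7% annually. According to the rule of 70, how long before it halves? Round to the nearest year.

Falling at 4.7%, it halves about every 70/4.7 = 14.89 years.

approximately 15 years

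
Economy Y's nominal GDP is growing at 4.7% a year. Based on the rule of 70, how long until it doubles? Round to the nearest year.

At 4.7%, doubling takes about 70/4.7 = 14.89 years.

roughly 15 years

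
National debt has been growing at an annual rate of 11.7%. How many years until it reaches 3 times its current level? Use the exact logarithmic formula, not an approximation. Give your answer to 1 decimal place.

t = ln(3) / ln(1 + 0.117) = 1.0986 / 0.110647 ≈ 9.93.

9.9 years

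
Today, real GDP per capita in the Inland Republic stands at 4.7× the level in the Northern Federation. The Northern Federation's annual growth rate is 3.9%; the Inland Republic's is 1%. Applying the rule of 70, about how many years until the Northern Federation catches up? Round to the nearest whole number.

about 54 years

the Northern Federation gains on the Inland Republic at 3.9% − 1% = 2.9 points a year.
At that relative rate the gap halves every 70/2.9 ≈ 24.14 years.
A 4.7× gap takes log₂(4.7) ≈ 2.23 halvings to close: 2.23 × 24.14 ≈ 54 years.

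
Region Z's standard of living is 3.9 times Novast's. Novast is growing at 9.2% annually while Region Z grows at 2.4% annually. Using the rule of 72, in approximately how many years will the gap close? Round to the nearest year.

Novast gains on Region Z at 9.2% − 2.4% = 6.8 points a year.
At that relative rate the gap halves every 72/6.8 ≈ 10.59 years.
A 3.9 times gap takes log₂(3.9) ≈ 1.96 halvings to close: 1.96 × 10.59 ≈ 21 years.

approximately 21 years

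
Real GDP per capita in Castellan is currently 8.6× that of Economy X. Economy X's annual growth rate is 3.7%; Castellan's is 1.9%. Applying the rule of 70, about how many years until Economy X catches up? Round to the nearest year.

What matters is the difference: 1.8 pp.
Rule of 70 on the gap: the ratio halves every 70/1.8 ≈ 38.89 years.
An 8.6× gap takes log₂(8.6) ≈ 3.10 halvings to close: 3.10 × 38.89 ≈ 121 years.

≈ 121 years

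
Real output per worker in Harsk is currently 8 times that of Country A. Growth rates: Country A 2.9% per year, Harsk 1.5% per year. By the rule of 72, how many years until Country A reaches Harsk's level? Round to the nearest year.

Country A gains on Harsk at 2.9% − 1.5% = 1.4 points a year.
At that relative rate the gap halves every 72/1.4 ≈ 51.43 years.
An 8 times gap closes after 3 halvings: 3 × 51.43 ≈ 154 years.

≈ 154 years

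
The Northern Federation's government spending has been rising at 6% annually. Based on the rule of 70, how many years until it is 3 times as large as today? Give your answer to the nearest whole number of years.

One doubling takes 70/6 = 11.67 years.
Reaching 3× takes log₂(3) ≈ 1.58 doublings.
1.58 × 11.67 ≈ 18 years.

≈ 18 years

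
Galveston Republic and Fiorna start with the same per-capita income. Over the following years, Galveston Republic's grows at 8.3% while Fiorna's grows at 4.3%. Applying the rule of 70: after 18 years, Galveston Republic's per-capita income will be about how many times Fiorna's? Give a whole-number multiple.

Only the 4-point difference matters.
70/4 ≈ 17.50 years per doubling of the ratio; 18 years gives 1.03 doublings, so ≈ 2×.

around 2 times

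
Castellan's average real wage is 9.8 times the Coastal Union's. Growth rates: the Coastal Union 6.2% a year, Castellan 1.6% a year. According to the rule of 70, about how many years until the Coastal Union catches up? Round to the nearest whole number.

The growth-rate gap is 6.2% − 1.6% = 4.6 percentage points.
So the ratio between them halves every 70/4.6 ≈ 15.22 years.
A 9.8 times gap takes log₂(9.8) ≈ 3.29 halvings to close: 3.29 × 15.22 ≈ 50 years.

approximately 50 years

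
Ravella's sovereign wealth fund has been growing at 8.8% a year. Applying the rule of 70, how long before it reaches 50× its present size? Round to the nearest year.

One doubling takes 70/8.8 = 7.95 years.
Reaching 50× takes log₂(50) ≈ 5.64 doublings.
5.64 × 7.95 ≈ 45 years.

about 45 years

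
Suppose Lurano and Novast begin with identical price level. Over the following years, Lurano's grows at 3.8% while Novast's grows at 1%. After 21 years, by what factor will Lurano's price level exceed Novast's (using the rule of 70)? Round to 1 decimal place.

1.8 times

Rate gap = 3.8% − 1% = 2.8 points.
The ratio doubles every 70/2.8 ≈ 25.00 years.
21/25.00 ≈ 0.84 doublings → ratio ≈ 2^0.84 ≈ 1.8.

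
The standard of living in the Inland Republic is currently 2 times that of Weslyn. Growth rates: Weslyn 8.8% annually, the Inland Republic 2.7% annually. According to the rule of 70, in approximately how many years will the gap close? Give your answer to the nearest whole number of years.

Weslyn gains on the Inland Republic at 8.8% − 2.7% = 6.1 points a year.
At that relative rate the gap halves every 70/6.1 ≈ 11.48 years.
A 2 times gap closes after 1 halving: 1 × 11.48 ≈ 11 years.

roughly 11 years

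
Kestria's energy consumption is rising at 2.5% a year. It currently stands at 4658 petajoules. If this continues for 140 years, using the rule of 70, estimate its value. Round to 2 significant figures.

It doubles every 70/2.5 ≈ 28.00 years, so 140 years is 5.00 doublings.
2^5.00 ≈ 32.00; 4658 × 32.00 ≈ 150000 petajoules.

roughly 150000 petajoules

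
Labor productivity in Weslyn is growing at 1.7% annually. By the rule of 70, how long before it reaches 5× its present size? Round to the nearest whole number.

One doubling takes 70/1.7 = 41.18 years.
5× is log₂ 5 ≈ 2.32 doublings, so ≈ 2.32 × 41.18 = 96 years.

≈ 96 years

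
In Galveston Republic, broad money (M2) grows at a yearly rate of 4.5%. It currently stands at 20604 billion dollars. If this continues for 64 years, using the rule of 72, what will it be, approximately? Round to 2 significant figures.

Doubling time ≈ 72/4.5 = 16.00 years.
64 years is 64/16.00 ≈ 4.00 doublings, a factor of 2^4.00 ≈ 16.00.
20604 × 16.00 ≈ 330000 billion dollars.

approximately 330000 billion dollars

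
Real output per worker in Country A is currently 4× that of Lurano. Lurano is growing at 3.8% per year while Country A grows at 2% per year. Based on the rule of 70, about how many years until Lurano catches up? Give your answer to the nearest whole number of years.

about 78 years

Lurano gains on Country A at 3.8% − 2% = 1.8 points a year.
At that relative rate the gap halves every 70/1.8 ≈ 38.89 years.
A 4× gap closes after 2 halvings: 2 × 38.89 ≈ 78 years.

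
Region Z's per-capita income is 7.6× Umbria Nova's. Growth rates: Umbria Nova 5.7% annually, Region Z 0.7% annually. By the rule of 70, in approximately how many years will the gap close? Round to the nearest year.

Umbria Nova gains on Region Z at 5.7% − 0.7% = 5 points a year.
At that relative rate the gap halves every 70/5 ≈ 14.00 years.
A 7.6× gap takes log₂(7.6) ≈ 2.93 halvings to close: 2.93 × 14.00 ≈ 41 years.

41 years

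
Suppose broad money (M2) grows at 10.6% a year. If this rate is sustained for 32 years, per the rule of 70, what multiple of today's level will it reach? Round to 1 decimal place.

Doubles every ≈ 6.60 years (70/10.6).
32 years is 4.85 doublings; 2^4.85 ≈ 28.8×.

approximately 28.8 times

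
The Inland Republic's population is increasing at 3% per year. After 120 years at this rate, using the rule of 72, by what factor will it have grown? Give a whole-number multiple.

At 3% one doubling takes ≈ 24.00 years; 120 years is 5 of them, so ×32.

32 times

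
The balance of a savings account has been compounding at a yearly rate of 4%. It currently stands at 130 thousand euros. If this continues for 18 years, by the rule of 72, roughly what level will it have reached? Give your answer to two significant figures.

Doubling time ≈ 72/4 = 18.00 years.
18 years is 18/18.00 ≈ 1.00 doublings, a factor of 2^1.00 ≈ 2.00.
130 × 2.00 ≈ 260 thousand euros.

260 thousand euros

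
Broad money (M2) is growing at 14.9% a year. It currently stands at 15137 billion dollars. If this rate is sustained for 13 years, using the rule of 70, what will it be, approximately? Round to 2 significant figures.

around 100000 billion dollars

It doubles every 70/14.9 ≈ 4.70 years, so 13 years is 2.77 doublings.
2^2.77 ≈ 6.82; 15137 × 6.82 ≈ 100000 billion dollars.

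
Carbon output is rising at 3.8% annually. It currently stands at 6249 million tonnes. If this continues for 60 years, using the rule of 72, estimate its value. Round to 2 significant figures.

It doubles every 72/3.8 ≈ 18.95 years, so 60 years is 3.17 doublings.
2^3.17 ≈ 9.00; 6249 × 9.00 ≈ 56000 million tonnes.

around 56000 million tonnes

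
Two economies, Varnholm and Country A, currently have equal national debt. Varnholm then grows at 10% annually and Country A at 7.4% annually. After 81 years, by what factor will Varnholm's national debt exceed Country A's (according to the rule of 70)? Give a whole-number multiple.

Rate gap = 10% − 7.4% = 2.6 points.
The ratio doubles every 70/2.6 ≈ 26.92 years.
81/26.92 ≈ 3.01 doublings → ratio ≈ 2^3.01 ≈ 8.

about 8 times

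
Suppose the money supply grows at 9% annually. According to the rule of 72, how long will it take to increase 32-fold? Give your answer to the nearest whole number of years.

One doubling takes 72/9 = 8.00 years.
32× is 5 doublings, so 5 × 8.00 ≈ 40 years.

40 years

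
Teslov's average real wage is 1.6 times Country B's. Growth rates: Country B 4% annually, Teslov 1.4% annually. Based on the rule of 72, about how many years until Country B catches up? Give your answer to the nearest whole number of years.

The growth-rate gap is 4% − 1.4% = 2.6 percentage points.
So the ratio between them halves every 72/2.6 ≈ 27.69 years.
A 1.6 times gap takes log₂(1.6) ≈ 0.68 halvings to close: 0.68 × 27.69 ≈ 19 years.

≈ 19 years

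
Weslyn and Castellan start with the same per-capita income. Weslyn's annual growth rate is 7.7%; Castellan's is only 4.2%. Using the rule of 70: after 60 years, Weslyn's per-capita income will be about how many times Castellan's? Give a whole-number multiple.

8 times

Weslyn pulls ahead at 3.5 pp per year, so the ratio doubles every 70/3.5 ≈ 20.00 years.
In 60 years that's 3.00 doublings: 2^3.00 ≈ 8.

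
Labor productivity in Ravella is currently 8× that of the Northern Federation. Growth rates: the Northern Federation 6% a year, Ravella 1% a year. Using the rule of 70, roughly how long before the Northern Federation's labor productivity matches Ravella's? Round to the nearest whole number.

the Northern Federation gains on Ravella at 6% − 1% = 5 points a year.
At that relative rate the gap halves every 70/5 ≈ 14.00 years.
An 8× gap closes after 3 halvings: 3 × 14.00 ≈ 42 years.

roughly 42 years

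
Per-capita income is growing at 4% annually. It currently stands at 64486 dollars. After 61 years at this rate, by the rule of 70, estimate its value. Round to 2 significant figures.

Doubling time ≈ 70/4 = 17.50 years.
61 years is 61/17.50 ≈ 3.49 doublings, a factor of 2^3.49 ≈ 11.24.
64486 × 11.24 ≈ 720000 dollars.

roughly 720000 dollars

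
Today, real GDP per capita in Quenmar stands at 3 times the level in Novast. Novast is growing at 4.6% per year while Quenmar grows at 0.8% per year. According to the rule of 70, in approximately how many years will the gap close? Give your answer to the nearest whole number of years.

The growth-rate gap is 4.6% − 0.8% = 3.8 percentage points.
So the ratio between them halves every 70/3.8 ≈ 18.42 years.
A 3 times gap takes log₂(3) ≈ 1.58 halvings to close: 1.58 × 18.42 ≈ 29 years.

approximately 29 years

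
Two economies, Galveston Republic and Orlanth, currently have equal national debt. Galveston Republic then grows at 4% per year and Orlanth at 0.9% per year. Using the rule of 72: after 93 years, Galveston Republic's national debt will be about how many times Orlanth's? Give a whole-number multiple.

Only the 3.1-point difference matters.
72/3.1 ≈ 23.23 years per doubling of the ratio; 93 years gives 4.00 doublings, so ≈ 16×.

16 times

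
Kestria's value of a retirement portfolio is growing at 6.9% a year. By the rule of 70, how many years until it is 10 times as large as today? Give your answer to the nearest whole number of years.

At 6.9% it doubles every 70/6.9 ≈ 10.14 years.
10× is log₂ 10 ≈ 3.32 doublings, so ≈ 3.32 × 10.14 = 34 years.

roughly 34 years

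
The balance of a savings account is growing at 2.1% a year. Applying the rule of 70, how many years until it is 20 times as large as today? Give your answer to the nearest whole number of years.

about 144 years

Doubling time ≈ 70/2.1 = 33.33 years.
20× is log₂ 20 ≈ 4.32 doublings, so ≈ 4.32 × 33.33 = 144 years.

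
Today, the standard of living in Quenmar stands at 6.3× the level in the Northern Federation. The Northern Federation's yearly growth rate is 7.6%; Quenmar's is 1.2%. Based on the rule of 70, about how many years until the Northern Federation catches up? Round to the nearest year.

roughly 29 years

What matters is the difference: 6.4 pp.
Rule of 70 on the gap: the ratio halves every 70/6.4 ≈ 10.94 years.
A 6.3× gap takes log₂(6.3) ≈ 2.66 halvings to close: 2.66 × 10.94 ≈ 29 years.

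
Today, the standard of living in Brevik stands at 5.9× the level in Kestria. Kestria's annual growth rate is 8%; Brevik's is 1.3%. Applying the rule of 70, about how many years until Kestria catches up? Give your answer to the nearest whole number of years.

What matters is the difference: 6.7 pp.
Rule of 70 on the gap: the ratio halves every 70/6.7 ≈ 10.45 years.
A 5.9× gap takes log₂(5.9) ≈ 2.56 halvings to close: 2.56 × 10.45 ≈ 27 years.

about 27 years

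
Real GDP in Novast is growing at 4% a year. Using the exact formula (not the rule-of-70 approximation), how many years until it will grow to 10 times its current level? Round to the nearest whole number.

59 years

t = ln(10) / ln(1 + 0.04) = 2.3026 / 0.039221 ≈ 58.71.
≈ 59 years.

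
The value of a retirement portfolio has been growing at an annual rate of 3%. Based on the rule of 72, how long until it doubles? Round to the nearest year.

about 24 years

At 3%, doubling takes about 72/3 = 24.00 years.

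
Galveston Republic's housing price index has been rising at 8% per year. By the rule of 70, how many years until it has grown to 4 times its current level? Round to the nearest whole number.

around 18 years

One doubling takes 70/8 = 8.75 years.
4× is 2 doublings, so 2 × 8.75 ≈ 18 years.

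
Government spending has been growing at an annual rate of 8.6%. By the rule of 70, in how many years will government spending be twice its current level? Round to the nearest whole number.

At 8.6%, doubling takes about 70/8.6 = 8.14 years.

approximately 8 years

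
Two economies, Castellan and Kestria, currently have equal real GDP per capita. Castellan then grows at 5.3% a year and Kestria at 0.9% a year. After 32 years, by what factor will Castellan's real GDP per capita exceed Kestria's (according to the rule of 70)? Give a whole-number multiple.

Rate gap = 5.3% − 0.9% = 4.4 points.
The ratio doubles every 70/4.4 ≈ 15.91 years.
32/15.91 ≈ 2.01 doublings → ratio ≈ 2^2.01 ≈ 4.

approximately 4 times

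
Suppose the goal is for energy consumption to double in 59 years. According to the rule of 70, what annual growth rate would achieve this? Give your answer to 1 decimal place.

1.2% a year

70 / 59 ≈ 1.19, so about 1.2% a year.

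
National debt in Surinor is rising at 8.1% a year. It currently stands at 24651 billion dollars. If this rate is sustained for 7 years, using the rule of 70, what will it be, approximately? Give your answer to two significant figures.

Doubling time ≈ 70/8.1 = 8.64 years.
7 years is 7/8.64 ≈ 0.81 doublings, a factor of 2^0.81 ≈ 1.75.
24651 × 1.75 ≈ 43000 billion dollars.

roughly 43000 billion dollars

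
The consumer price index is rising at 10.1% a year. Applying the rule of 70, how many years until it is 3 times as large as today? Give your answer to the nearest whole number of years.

One doubling takes 70/10.1 = 6.93 years.
Reaching 3× takes log₂(3) ≈ 1.58 doublings.
1.58 × 6.93 ≈ 11 years.

approximately 11 years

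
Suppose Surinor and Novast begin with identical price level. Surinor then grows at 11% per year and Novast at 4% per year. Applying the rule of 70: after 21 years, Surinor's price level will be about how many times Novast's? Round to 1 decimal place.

around 4.3 times

Only the 7-point difference matters.
70/7 ≈ 10.00 years per doubling of the ratio; 21 years gives 2.10 doublings, so ≈ 4.3×.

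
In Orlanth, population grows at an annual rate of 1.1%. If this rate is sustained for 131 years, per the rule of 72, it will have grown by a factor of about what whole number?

72/1.1 ≈ 65.45 years per doubling.
131 years fits 2 doublings: 2^2 = 4.

≈ 4 times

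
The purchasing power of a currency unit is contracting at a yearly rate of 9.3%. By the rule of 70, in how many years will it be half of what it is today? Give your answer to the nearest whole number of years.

Halving time ≈ 70 / 9.3 = 7.53 → 8 years.

roughly 8 years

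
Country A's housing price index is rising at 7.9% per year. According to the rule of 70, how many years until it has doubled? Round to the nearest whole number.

≈ 9 years

At 7.9%, doubling takes about 70/7.9 = 8.86 years.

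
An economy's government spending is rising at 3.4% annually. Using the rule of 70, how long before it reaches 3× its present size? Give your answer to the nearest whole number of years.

33 years

One doubling takes 70/3.4 = 20.59 years.
Reaching 3× takes log₂(3) ≈ 1.58 doublings.
1.58 × 20.59 ≈ 33 years.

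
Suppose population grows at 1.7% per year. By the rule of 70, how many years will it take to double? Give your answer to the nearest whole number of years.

70/1.7 ≈ 41.18, so it doubles roughly every 41 years.

about 41 years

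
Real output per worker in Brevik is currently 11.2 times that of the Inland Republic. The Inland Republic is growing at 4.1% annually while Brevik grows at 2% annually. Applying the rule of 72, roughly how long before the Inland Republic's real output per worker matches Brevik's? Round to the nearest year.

the Inland Republic gains on Brevik at 4.1% − 2% = 2.1 points a year.
At that relative rate the gap halves every 72/2.1 ≈ 34.29 years.
An 11.2 times gap takes log₂(11.2) ≈ 3.49 halvings to close: 3.49 × 34.29 ≈ 120 years.

≈ 120 years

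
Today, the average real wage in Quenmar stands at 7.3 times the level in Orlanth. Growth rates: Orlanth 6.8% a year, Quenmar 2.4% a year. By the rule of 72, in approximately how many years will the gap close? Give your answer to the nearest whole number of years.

The growth-rate gap is 6.8% − 2.4% = 4.4 percentage points.
So the ratio between them halves every 72/4.4 ≈ 16.36 years.
A 7.3 times gap takes log₂(7.3) ≈ 2.87 halvings to close: 2.87 × 16.36 ≈ 47 years.

roughly 47 years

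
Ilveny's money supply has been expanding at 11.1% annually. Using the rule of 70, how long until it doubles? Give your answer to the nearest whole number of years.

around 6 years

70/11.1 ≈ 6.31, so it doubles roughly every 6 years.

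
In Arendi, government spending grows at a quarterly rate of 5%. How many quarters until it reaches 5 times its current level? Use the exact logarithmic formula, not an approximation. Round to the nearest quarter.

t = ln(5) / ln(1 + 0.05) = 1.6094 / 0.048790 ≈ 32.99.
≈ 33 quarters.

33 quarters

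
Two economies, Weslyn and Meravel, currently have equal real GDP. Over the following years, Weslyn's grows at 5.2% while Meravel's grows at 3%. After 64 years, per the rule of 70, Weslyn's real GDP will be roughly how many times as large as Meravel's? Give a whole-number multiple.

roughly 4 times

Weslyn pulls ahead at 2.2 pp per year, so the ratio doubles every 70/2.2 ≈ 31.82 years.
In 64 years that's 2.01 doublings: 2^2.01 ≈ 4.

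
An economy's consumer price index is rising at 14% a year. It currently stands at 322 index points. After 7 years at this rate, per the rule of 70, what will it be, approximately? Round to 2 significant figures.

It doubles every 70/14 ≈ 5.00 years, so 7 years is 1.40 doublings.
2^1.40 ≈ 2.64; 322 × 2.64 ≈ 850 index points.

roughly 850 index points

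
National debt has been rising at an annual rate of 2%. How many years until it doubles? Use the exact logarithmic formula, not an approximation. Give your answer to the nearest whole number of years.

35 years

t = ln(2) / ln(1 + 0.02) = 0.6931 / 0.019803 ≈ 35.00.
≈ 35 years.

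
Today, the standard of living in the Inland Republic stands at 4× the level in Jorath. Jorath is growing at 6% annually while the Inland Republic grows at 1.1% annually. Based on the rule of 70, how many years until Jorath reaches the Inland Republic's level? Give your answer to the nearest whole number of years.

What matters is the difference: 4.9 pp.
Rule of 70 on the gap: the ratio halves every 70/4.9 ≈ 14.29 years.
A 4× gap closes after 2 halvings: 2 × 14.29 ≈ 29 years.

≈ 29 years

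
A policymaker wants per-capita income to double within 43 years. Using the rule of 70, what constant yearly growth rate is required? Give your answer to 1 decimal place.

approximately 1.6%

70 / 43 ≈ 1.63, so about 1.6% per year.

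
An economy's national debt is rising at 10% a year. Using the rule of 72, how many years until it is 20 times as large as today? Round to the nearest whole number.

≈ 31 years

Doubling time ≈ 72/10 = 7.20 years.
Reaching 20× takes log₂(20) ≈ 4.32 doublings.
4.32 × 7.20 ≈ 31 years.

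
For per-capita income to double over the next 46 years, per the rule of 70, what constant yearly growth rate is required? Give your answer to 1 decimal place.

70 / 46 ≈ 1.52, so about 1.5% per year.

around 1.5%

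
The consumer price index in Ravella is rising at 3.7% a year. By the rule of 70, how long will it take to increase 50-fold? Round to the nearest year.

≈ 107 years

One doubling takes 70/3.7 = 18.92 years.
Reaching 50× takes log₂(50) ≈ 5.64 doublings.
5.64 × 18.92 ≈ 107 years.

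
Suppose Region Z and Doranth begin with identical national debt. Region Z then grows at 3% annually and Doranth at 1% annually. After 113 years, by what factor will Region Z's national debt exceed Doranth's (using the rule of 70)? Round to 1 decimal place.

Region Z pulls ahead at 2 pp per year, so the ratio doubles every 70/2 ≈ 35.00 years.
In 113 years that's 3.23 doublings: 2^3.23 ≈ 9.4.

9.4 times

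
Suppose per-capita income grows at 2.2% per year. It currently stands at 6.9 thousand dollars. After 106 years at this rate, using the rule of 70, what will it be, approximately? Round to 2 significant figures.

about 69 thousand dollars

Doubling time ≈ 70/2.2 = 31.82 years.
106 years is 106/31.82 ≈ 3.33 doublings, a factor of 2^3.33 ≈ 10.06.
6.9 × 10.06 ≈ 69 thousand dollars.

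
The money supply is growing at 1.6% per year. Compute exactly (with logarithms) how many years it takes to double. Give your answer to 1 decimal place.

t = ln(2) / ln(1 + 0.016) = 0.6931 / 0.015873 ≈ 43.67.

43.7 years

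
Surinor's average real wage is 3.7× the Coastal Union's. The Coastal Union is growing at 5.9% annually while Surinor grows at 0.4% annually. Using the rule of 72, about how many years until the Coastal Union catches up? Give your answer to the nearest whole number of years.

≈ 25 years

the Coastal Union gains on Surinor at 5.9% − 0.4% = 5.5 points a year.
At that relative rate the gap halves every 72/5.5 ≈ 13.09 years.
A 3.7× gap takes log₂(3.7) ≈ 1.89 halvings to close: 1.89 × 13.09 ≈ 25 years.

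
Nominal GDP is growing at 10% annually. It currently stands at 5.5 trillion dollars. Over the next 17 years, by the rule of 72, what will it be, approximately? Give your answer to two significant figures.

It doubles every 72/10 ≈ 7.20 years, so 17 years is 2.36 doublings.
2^2.36 ≈ 5.13; 5.5 × 5.13 ≈ 28 trillion dollars.

approximately 28 trillion dollars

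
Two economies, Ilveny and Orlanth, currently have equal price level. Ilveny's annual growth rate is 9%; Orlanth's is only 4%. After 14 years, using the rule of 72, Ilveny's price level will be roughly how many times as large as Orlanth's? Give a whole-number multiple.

Only the 5-point difference matters.
72/5 ≈ 14.40 years per doubling of the ratio; 14 years gives 0.97 doublings, so ≈ 2×.

approximately 2 times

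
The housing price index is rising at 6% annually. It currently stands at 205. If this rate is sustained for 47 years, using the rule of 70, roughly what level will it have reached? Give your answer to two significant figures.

around 3300

Doubling time ≈ 70/6 = 11.67 years.
47 years is 47/11.67 ≈ 4.03 doublings, a factor of 2^4.03 ≈ 16.34.
205 × 16.34 ≈ 3300.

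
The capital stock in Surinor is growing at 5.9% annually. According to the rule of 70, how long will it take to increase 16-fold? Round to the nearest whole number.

47 years

At 5.9% it doubles every 70/5.9 ≈ 11.86 years.
16 = 2^4, so 4 doublings → 47 years.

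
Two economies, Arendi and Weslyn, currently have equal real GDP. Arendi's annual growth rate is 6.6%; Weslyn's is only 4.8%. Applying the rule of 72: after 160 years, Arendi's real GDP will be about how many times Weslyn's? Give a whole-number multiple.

Arendi pulls ahead at 1.8 pp per year, so the ratio doubles every 72/1.8 ≈ 40.00 years.
In 160 years that's 4.00 doublings: 2^4.00 ≈ 16.

≈ 16 times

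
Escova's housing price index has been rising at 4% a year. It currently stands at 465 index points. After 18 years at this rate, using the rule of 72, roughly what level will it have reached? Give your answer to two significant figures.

It doubles every 72/4 ≈ 18.00 years, so 18 years is 1.00 doublings.
2^1.00 ≈ 2.00; 465 × 2.00 ≈ 930 index points.

930 index points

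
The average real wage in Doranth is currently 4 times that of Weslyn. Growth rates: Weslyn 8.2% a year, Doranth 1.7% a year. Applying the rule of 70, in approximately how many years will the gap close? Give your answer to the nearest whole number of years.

The growth-rate gap is 8.2% − 1.7% = 6.5 percentage points.
So the ratio between them halves every 70/6.5 ≈ 10.77 years.
A 4 times gap closes after 2 halvings: 2 × 10.77 ≈ 22 years.

approximately 22 years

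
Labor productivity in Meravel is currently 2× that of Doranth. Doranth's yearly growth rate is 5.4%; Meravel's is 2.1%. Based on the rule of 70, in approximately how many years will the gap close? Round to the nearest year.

roughly 21 years

Doranth gains on Meravel at 5.4% − 2.1% = 3.3 points a year.
At that relative rate the gap halves every 70/3.3 ≈ 21.21 years.
A 2× gap closes after 1 halving: 1 × 21.21 ≈ 21 years.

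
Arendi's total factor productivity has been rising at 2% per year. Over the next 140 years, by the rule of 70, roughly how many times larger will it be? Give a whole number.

16 times

Doubling time ≈ 70/2 = 35.00 years.
140/35.00 ≈ 4 doublings, so about 2^4 = 16×.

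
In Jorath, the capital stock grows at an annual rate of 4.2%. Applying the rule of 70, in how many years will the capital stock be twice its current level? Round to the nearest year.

≈ 17 years

Doubling time ≈ 70 / 4.2 = 16.67 years.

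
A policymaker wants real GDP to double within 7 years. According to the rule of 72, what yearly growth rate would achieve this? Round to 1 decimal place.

around 10.3% per year

72 / 7 ≈ 10.29, so about 10.3% per year.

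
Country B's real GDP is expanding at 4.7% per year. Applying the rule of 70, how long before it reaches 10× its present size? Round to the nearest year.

One doubling takes 70/4.7 = 14.89 years.
Reaching 10× takes log₂(10) ≈ 3.32 doublings.
3.32 × 14.89 ≈ 49 years.

about 49 years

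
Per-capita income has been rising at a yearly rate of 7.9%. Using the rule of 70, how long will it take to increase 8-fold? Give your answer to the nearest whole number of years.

roughly 27 years

Doubling time ≈ 70/7.9 = 8.86 years.
Getting to 8× needs 3 doublings: 3 × 8.86 ≈ 27 years.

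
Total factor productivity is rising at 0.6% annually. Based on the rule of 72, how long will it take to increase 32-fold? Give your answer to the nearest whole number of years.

≈ 600 years

At 0.6% it doubles every 72/0.6 ≈ 120.00 years.
32 = 2^5, so 5 doublings → 600 years.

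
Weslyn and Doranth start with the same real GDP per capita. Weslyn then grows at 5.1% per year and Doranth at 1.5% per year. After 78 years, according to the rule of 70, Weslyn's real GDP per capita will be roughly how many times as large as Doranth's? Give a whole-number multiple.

roughly 16 times

Only the 3.6-point difference matters.
70/3.6 ≈ 19.44 years per doubling of the ratio; 78 years gives 4.01 doublings, so ≈ 16×.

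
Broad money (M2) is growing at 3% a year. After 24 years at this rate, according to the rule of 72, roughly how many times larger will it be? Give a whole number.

Doubling time ≈ 72/3 = 24.00 years.
24/24.00 ≈ 1 doubling, so about 2^1 = 2×.

≈ 2 times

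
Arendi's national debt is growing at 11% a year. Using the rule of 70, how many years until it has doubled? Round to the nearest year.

around 6 years

70/11 ≈ 6.36, so it doubles roughly every 6 years.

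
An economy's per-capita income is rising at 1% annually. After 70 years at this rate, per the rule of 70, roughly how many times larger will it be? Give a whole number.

Doubling time ≈ 70/1 = 70.00 years.
70/70.00 ≈ 1 doubling, so about 2^1 = 2×.

roughly 2 times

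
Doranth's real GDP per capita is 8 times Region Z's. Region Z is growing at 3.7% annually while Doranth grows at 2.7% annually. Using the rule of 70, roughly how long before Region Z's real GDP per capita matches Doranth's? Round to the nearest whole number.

around 210 years

Region Z gains on Doranth at 3.7% − 2.7% = 1 point a year.
At that relative rate the gap halves every 70/1 ≈ 70.00 years.
An 8 times gap closes after 3 halvings: 3 × 70.00 ≈ 210 years.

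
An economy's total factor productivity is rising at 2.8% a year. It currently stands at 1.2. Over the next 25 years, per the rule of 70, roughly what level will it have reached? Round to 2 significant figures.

2.4

Doubling time ≈ 70/2.8 = 25.00 years.
25 years is 25/25.00 ≈ 1.00 doublings, a factor of 2^1.00 ≈ 2.00.
1.2 × 2.00 ≈ 2.4.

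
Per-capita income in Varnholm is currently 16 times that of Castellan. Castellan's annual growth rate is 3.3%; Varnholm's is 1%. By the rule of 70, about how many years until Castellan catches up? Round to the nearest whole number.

roughly 122 years

Castellan gains on Varnholm at 3.3% − 1% = 2.3 points a year.
At that relative rate the gap halves every 70/2.3 ≈ 30.43 years.
A 16 times gap closes after 4 halvings: 4 × 30.43 ≈ 122 years.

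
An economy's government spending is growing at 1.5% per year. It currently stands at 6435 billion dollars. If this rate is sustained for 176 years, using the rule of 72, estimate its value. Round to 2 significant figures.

Doubling time ≈ 72/1.5 = 48.00 years.
176 years is 176/48.00 ≈ 3.67 doublings, a factor of 2^3.67 ≈ 12.73.
6435 × 12.73 ≈ 82000 billion dollars.

roughly 82000 billion dollars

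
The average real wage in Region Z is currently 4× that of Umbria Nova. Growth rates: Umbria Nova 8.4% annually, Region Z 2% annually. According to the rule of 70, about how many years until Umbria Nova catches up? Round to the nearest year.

approximately 22 years

The growth-rate gap is 8.4% − 2% = 6.4 percentage points.
So the ratio between them halves every 70/6.4 ≈ 10.94 years.
A 4× gap closes after 2 halvings: 2 × 10.94 ≈ 22 years.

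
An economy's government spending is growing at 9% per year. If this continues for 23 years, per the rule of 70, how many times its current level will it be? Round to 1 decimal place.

Doubling time ≈ 70/9 = 7.78 years.
23 years / 7.78 ≈ 2.96 doublings → factor 2^2.96 ≈ 7.8.

roughly 7.8 times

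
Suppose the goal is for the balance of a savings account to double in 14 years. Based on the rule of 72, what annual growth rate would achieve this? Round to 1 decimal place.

5.1% a year

72 / 14 ≈ 5.14, so about 5.1% a year.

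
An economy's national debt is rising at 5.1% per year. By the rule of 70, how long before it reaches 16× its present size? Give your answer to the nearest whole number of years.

Doubling time ≈ 70/5.1 = 13.73 years.
16 = 2^4, so 4 doublings → 55 years.

around 55 years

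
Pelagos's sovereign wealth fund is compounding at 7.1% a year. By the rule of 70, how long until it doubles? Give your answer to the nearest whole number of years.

about 10 years

Doubling time ≈ 70 / 7.1 = 9.86 years.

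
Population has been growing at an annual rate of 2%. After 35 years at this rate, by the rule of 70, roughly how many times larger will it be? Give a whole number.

70/2 ≈ 35.00 years per doubling.
35 years fits 1 doubling: 2^1 = 2.

around 2 times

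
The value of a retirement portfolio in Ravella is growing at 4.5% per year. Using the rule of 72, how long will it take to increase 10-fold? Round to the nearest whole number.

53 years

At 4.5% it doubles every 72/4.5 ≈ 16.00 years.
Reaching 10× takes log₂(10) ≈ 3.32 doublings.
3.32 × 16.00 ≈ 53 years.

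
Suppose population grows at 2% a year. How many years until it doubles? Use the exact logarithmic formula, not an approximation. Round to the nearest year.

t = ln(2) / ln(1 + 0.02) = 0.6931 / 0.019803 ≈ 35.00.
≈ 35 years.

35 years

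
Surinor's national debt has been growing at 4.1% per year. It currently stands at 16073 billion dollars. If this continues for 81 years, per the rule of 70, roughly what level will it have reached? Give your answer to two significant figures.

It doubles every 70/4.1 ≈ 17.07 years, so 81 years is 4.75 doublings.
2^4.75 ≈ 26.91; 16073 × 26.91 ≈ 430000 billion dollars.

≈ 430000 billion dollars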